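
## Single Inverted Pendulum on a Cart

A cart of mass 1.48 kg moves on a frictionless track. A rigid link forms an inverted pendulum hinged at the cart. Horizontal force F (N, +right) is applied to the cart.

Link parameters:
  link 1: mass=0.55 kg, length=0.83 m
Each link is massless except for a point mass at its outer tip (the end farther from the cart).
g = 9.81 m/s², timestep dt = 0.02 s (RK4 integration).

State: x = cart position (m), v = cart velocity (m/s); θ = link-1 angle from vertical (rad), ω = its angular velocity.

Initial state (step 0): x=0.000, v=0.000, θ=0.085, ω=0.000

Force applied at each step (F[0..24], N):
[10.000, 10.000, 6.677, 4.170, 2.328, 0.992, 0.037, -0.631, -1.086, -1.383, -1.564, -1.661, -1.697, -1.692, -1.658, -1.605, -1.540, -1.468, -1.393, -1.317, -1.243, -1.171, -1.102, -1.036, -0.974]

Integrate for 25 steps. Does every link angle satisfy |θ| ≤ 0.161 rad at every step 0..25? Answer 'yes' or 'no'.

Answer: yes

Derivation:
apply F[0]=+10.000 → step 1: x=0.001, v=0.129, θ=0.084, ω=-0.134
apply F[1]=+10.000 → step 2: x=0.005, v=0.258, θ=0.080, ω=-0.270
apply F[2]=+6.677 → step 3: x=0.011, v=0.342, θ=0.073, ω=-0.353
apply F[3]=+4.170 → step 4: x=0.018, v=0.393, θ=0.066, ω=-0.399
apply F[4]=+2.328 → step 5: x=0.027, v=0.420, θ=0.058, ω=-0.416
apply F[5]=+0.992 → step 6: x=0.035, v=0.430, θ=0.049, ω=-0.415
apply F[6]=+0.037 → step 7: x=0.044, v=0.427, θ=0.041, ω=-0.401
apply F[7]=-0.631 → step 8: x=0.052, v=0.416, θ=0.033, ω=-0.379
apply F[8]=-1.086 → step 9: x=0.060, v=0.399, θ=0.026, ω=-0.352
apply F[9]=-1.383 → step 10: x=0.068, v=0.379, θ=0.019, ω=-0.322
apply F[10]=-1.564 → step 11: x=0.075, v=0.356, θ=0.013, ω=-0.291
apply F[11]=-1.661 → step 12: x=0.082, v=0.333, θ=0.008, ω=-0.261
apply F[12]=-1.697 → step 13: x=0.089, v=0.310, θ=0.003, ω=-0.231
apply F[13]=-1.692 → step 14: x=0.095, v=0.287, θ=-0.001, ω=-0.203
apply F[14]=-1.658 → step 15: x=0.100, v=0.265, θ=-0.005, ω=-0.178
apply F[15]=-1.605 → step 16: x=0.105, v=0.244, θ=-0.009, ω=-0.154
apply F[16]=-1.540 → step 17: x=0.110, v=0.224, θ=-0.011, ω=-0.132
apply F[17]=-1.468 → step 18: x=0.114, v=0.205, θ=-0.014, ω=-0.112
apply F[18]=-1.393 → step 19: x=0.118, v=0.187, θ=-0.016, ω=-0.094
apply F[19]=-1.317 → step 20: x=0.122, v=0.170, θ=-0.018, ω=-0.078
apply F[20]=-1.243 → step 21: x=0.125, v=0.155, θ=-0.019, ω=-0.064
apply F[21]=-1.171 → step 22: x=0.128, v=0.141, θ=-0.020, ω=-0.051
apply F[22]=-1.102 → step 23: x=0.131, v=0.127, θ=-0.021, ω=-0.040
apply F[23]=-1.036 → step 24: x=0.133, v=0.115, θ=-0.022, ω=-0.030
apply F[24]=-0.974 → step 25: x=0.135, v=0.103, θ=-0.022, ω=-0.022
Max |angle| over trajectory = 0.085 rad; bound = 0.161 → within bound.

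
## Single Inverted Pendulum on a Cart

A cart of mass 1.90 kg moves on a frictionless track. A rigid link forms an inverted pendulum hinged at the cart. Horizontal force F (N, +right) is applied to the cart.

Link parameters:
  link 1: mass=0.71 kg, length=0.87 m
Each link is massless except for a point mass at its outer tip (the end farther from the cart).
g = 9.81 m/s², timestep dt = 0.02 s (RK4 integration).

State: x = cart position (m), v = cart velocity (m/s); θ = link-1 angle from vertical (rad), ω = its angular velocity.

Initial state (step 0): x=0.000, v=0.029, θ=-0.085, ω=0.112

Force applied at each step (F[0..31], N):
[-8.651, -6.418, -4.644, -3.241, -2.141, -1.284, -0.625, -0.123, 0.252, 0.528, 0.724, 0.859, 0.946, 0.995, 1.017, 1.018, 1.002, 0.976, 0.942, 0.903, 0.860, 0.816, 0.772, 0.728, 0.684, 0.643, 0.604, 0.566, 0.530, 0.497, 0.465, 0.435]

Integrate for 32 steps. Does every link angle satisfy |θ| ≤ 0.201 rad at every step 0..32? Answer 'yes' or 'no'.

Answer: yes

Derivation:
apply F[0]=-8.651 → step 1: x=-0.000, v=-0.056, θ=-0.082, ω=0.190
apply F[1]=-6.418 → step 2: x=-0.002, v=-0.117, θ=-0.078, ω=0.243
apply F[2]=-4.644 → step 3: x=-0.005, v=-0.161, θ=-0.072, ω=0.276
apply F[3]=-3.241 → step 4: x=-0.008, v=-0.190, θ=-0.067, ω=0.293
apply F[4]=-2.141 → step 5: x=-0.012, v=-0.208, θ=-0.061, ω=0.299
apply F[5]=-1.284 → step 6: x=-0.016, v=-0.217, θ=-0.055, ω=0.297
apply F[6]=-0.625 → step 7: x=-0.021, v=-0.220, θ=-0.049, ω=0.288
apply F[7]=-0.123 → step 8: x=-0.025, v=-0.218, θ=-0.043, ω=0.276
apply F[8]=+0.252 → step 9: x=-0.030, v=-0.212, θ=-0.038, ω=0.260
apply F[9]=+0.528 → step 10: x=-0.034, v=-0.204, θ=-0.033, ω=0.243
apply F[10]=+0.724 → step 11: x=-0.038, v=-0.194, θ=-0.028, ω=0.224
apply F[11]=+0.859 → step 12: x=-0.041, v=-0.183, θ=-0.024, ω=0.206
apply F[12]=+0.946 → step 13: x=-0.045, v=-0.171, θ=-0.020, ω=0.188
apply F[13]=+0.995 → step 14: x=-0.048, v=-0.160, θ=-0.017, ω=0.170
apply F[14]=+1.017 → step 15: x=-0.051, v=-0.148, θ=-0.013, ω=0.153
apply F[15]=+1.018 → step 16: x=-0.054, v=-0.136, θ=-0.010, ω=0.137
apply F[16]=+1.002 → step 17: x=-0.057, v=-0.125, θ=-0.008, ω=0.122
apply F[17]=+0.976 → step 18: x=-0.059, v=-0.114, θ=-0.006, ω=0.108
apply F[18]=+0.942 → step 19: x=-0.061, v=-0.104, θ=-0.004, ω=0.095
apply F[19]=+0.903 → step 20: x=-0.063, v=-0.094, θ=-0.002, ω=0.084
apply F[20]=+0.860 → step 21: x=-0.065, v=-0.085, θ=-0.000, ω=0.073
apply F[21]=+0.816 → step 22: x=-0.067, v=-0.077, θ=0.001, ω=0.063
apply F[22]=+0.772 → step 23: x=-0.068, v=-0.069, θ=0.002, ω=0.054
apply F[23]=+0.728 → step 24: x=-0.070, v=-0.061, θ=0.003, ω=0.047
apply F[24]=+0.684 → step 25: x=-0.071, v=-0.054, θ=0.004, ω=0.039
apply F[25]=+0.643 → step 26: x=-0.072, v=-0.048, θ=0.005, ω=0.033
apply F[26]=+0.604 → step 27: x=-0.073, v=-0.042, θ=0.006, ω=0.027
apply F[27]=+0.566 → step 28: x=-0.073, v=-0.036, θ=0.006, ω=0.022
apply F[28]=+0.530 → step 29: x=-0.074, v=-0.031, θ=0.006, ω=0.018
apply F[29]=+0.497 → step 30: x=-0.075, v=-0.027, θ=0.007, ω=0.014
apply F[30]=+0.465 → step 31: x=-0.075, v=-0.022, θ=0.007, ω=0.010
apply F[31]=+0.435 → step 32: x=-0.076, v=-0.018, θ=0.007, ω=0.007
Max |angle| over trajectory = 0.085 rad; bound = 0.201 → within bound.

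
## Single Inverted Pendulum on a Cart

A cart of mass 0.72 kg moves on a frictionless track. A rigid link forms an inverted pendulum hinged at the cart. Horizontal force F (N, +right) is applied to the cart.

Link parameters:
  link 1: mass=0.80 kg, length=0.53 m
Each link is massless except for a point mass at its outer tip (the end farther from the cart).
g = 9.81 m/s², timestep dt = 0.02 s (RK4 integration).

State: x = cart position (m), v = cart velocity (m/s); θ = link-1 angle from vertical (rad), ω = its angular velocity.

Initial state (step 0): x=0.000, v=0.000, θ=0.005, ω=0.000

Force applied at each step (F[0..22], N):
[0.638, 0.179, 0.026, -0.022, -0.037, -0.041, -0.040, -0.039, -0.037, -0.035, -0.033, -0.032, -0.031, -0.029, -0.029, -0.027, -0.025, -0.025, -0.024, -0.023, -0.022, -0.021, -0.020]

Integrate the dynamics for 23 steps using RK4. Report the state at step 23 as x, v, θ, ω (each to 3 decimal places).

apply F[0]=+0.638 → step 1: x=0.000, v=0.017, θ=0.005, ω=-0.030
apply F[1]=+0.179 → step 2: x=0.001, v=0.021, θ=0.004, ω=-0.036
apply F[2]=+0.026 → step 3: x=0.001, v=0.021, θ=0.003, ω=-0.034
apply F[3]=-0.022 → step 4: x=0.001, v=0.019, θ=0.003, ω=-0.031
apply F[4]=-0.037 → step 5: x=0.002, v=0.018, θ=0.002, ω=-0.027
apply F[5]=-0.041 → step 6: x=0.002, v=0.016, θ=0.002, ω=-0.023
apply F[6]=-0.040 → step 7: x=0.002, v=0.015, θ=0.001, ω=-0.020
apply F[7]=-0.039 → step 8: x=0.003, v=0.013, θ=0.001, ω=-0.017
apply F[8]=-0.037 → step 9: x=0.003, v=0.012, θ=0.001, ω=-0.015
apply F[9]=-0.035 → step 10: x=0.003, v=0.011, θ=0.000, ω=-0.012
apply F[10]=-0.033 → step 11: x=0.003, v=0.010, θ=0.000, ω=-0.011
apply F[11]=-0.032 → step 12: x=0.004, v=0.009, θ=-0.000, ω=-0.009
apply F[12]=-0.031 → step 13: x=0.004, v=0.009, θ=-0.000, ω=-0.007
apply F[13]=-0.029 → step 14: x=0.004, v=0.008, θ=-0.000, ω=-0.006
apply F[14]=-0.029 → step 15: x=0.004, v=0.007, θ=-0.001, ω=-0.005
apply F[15]=-0.027 → step 16: x=0.004, v=0.007, θ=-0.001, ω=-0.004
apply F[16]=-0.025 → step 17: x=0.004, v=0.006, θ=-0.001, ω=-0.003
apply F[17]=-0.025 → step 18: x=0.004, v=0.006, θ=-0.001, ω=-0.003
apply F[18]=-0.024 → step 19: x=0.005, v=0.005, θ=-0.001, ω=-0.002
apply F[19]=-0.023 → step 20: x=0.005, v=0.005, θ=-0.001, ω=-0.002
apply F[20]=-0.022 → step 21: x=0.005, v=0.004, θ=-0.001, ω=-0.001
apply F[21]=-0.021 → step 22: x=0.005, v=0.004, θ=-0.001, ω=-0.001
apply F[22]=-0.020 → step 23: x=0.005, v=0.003, θ=-0.001, ω=-0.000

Answer: x=0.005, v=0.003, θ=-0.001, ω=-0.000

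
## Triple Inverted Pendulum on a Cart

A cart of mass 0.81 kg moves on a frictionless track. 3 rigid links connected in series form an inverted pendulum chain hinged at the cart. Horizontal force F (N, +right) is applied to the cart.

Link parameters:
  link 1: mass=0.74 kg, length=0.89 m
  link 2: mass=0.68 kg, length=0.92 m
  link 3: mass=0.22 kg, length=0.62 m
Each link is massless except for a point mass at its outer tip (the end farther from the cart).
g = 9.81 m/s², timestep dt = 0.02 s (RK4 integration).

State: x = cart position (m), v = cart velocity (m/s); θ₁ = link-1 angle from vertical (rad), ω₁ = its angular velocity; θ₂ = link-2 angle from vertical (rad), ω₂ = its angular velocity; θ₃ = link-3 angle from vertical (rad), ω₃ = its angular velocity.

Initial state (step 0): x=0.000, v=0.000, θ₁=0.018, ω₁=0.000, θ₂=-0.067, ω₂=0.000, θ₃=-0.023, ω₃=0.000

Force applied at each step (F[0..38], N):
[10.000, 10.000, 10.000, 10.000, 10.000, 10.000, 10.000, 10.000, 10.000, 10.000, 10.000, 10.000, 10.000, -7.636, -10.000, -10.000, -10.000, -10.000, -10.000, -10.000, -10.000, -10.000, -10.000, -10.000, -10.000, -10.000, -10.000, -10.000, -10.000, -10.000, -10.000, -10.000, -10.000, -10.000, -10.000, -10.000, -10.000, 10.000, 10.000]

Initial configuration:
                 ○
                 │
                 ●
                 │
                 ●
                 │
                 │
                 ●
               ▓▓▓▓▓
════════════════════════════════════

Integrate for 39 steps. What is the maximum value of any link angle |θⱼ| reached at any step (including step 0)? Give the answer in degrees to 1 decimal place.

apply F[0]=+10.000 → step 1: x=0.002, v=0.240, θ₁=0.016, ω₁=-0.243, θ₂=-0.067, ω₂=-0.043, θ₃=-0.023, ω₃=0.019
apply F[1]=+10.000 → step 2: x=0.010, v=0.482, θ₁=0.008, ω₁=-0.491, θ₂=-0.069, ω₂=-0.084, θ₃=-0.022, ω₃=0.037
apply F[2]=+10.000 → step 3: x=0.022, v=0.728, θ₁=-0.004, ω₁=-0.748, θ₂=-0.071, ω₂=-0.120, θ₃=-0.021, ω₃=0.057
apply F[3]=+10.000 → step 4: x=0.039, v=0.979, θ₁=-0.022, ω₁=-1.019, θ₂=-0.073, ω₂=-0.149, θ₃=-0.020, ω₃=0.076
apply F[4]=+10.000 → step 5: x=0.061, v=1.237, θ₁=-0.045, ω₁=-1.306, θ₂=-0.077, ω₂=-0.169, θ₃=-0.018, ω₃=0.095
apply F[5]=+10.000 → step 6: x=0.088, v=1.501, θ₁=-0.074, ω₁=-1.611, θ₂=-0.080, ω₂=-0.178, θ₃=-0.016, ω₃=0.114
apply F[6]=+10.000 → step 7: x=0.121, v=1.769, θ₁=-0.110, ω₁=-1.932, θ₂=-0.084, ω₂=-0.179, θ₃=-0.014, ω₃=0.130
apply F[7]=+10.000 → step 8: x=0.159, v=2.037, θ₁=-0.152, ω₁=-2.264, θ₂=-0.087, ω₂=-0.172, θ₃=-0.011, ω₃=0.143
apply F[8]=+10.000 → step 9: x=0.202, v=2.298, θ₁=-0.200, ω₁=-2.596, θ₂=-0.091, ω₂=-0.165, θ₃=-0.008, ω₃=0.150
apply F[9]=+10.000 → step 10: x=0.251, v=2.544, θ₁=-0.255, ω₁=-2.915, θ₂=-0.094, ω₂=-0.166, θ₃=-0.005, ω₃=0.149
apply F[10]=+10.000 → step 11: x=0.304, v=2.768, θ₁=-0.317, ω₁=-3.208, θ₂=-0.097, ω₂=-0.183, θ₃=-0.002, ω₃=0.142
apply F[11]=+10.000 → step 12: x=0.361, v=2.962, θ₁=-0.383, ω₁=-3.464, θ₂=-0.101, ω₂=-0.226, θ₃=0.001, ω₃=0.126
apply F[12]=+10.000 → step 13: x=0.422, v=3.125, θ₁=-0.455, ω₁=-3.679, θ₂=-0.107, ω₂=-0.299, θ₃=0.003, ω₃=0.104
apply F[13]=-7.636 → step 14: x=0.483, v=2.951, θ₁=-0.528, ω₁=-3.617, θ₂=-0.112, ω₂=-0.286, θ₃=0.005, ω₃=0.107
apply F[14]=-10.000 → step 15: x=0.540, v=2.744, θ₁=-0.599, ω₁=-3.559, θ₂=-0.118, ω₂=-0.248, θ₃=0.007, ω₃=0.116
apply F[15]=-10.000 → step 16: x=0.593, v=2.546, θ₁=-0.670, ω₁=-3.533, θ₂=-0.122, ω₂=-0.202, θ₃=0.010, ω₃=0.125
apply F[16]=-10.000 → step 17: x=0.642, v=2.350, θ₁=-0.741, ω₁=-3.533, θ₂=-0.126, ω₂=-0.151, θ₃=0.012, ω₃=0.135
apply F[17]=-10.000 → step 18: x=0.687, v=2.155, θ₁=-0.812, ω₁=-3.555, θ₂=-0.128, ω₂=-0.099, θ₃=0.015, ω₃=0.143
apply F[18]=-10.000 → step 19: x=0.728, v=1.958, θ₁=-0.883, ω₁=-3.596, θ₂=-0.130, ω₂=-0.049, θ₃=0.018, ω₃=0.151
apply F[19]=-10.000 → step 20: x=0.765, v=1.757, θ₁=-0.956, ω₁=-3.653, θ₂=-0.130, ω₂=-0.002, θ₃=0.021, ω₃=0.157
apply F[20]=-10.000 → step 21: x=0.798, v=1.549, θ₁=-1.029, ω₁=-3.725, θ₂=-0.130, ω₂=0.040, θ₃=0.024, ω₃=0.162
apply F[21]=-10.000 → step 22: x=0.827, v=1.333, θ₁=-1.105, ω₁=-3.812, θ₂=-0.129, ω₂=0.073, θ₃=0.028, ω₃=0.165
apply F[22]=-10.000 → step 23: x=0.851, v=1.107, θ₁=-1.182, ω₁=-3.915, θ₂=-0.127, ω₂=0.096, θ₃=0.031, ω₃=0.167
apply F[23]=-10.000 → step 24: x=0.871, v=0.869, θ₁=-1.262, ω₁=-4.033, θ₂=-0.125, ω₂=0.106, θ₃=0.034, ω₃=0.168
apply F[24]=-10.000 → step 25: x=0.886, v=0.617, θ₁=-1.343, ω₁=-4.169, θ₂=-0.123, ω₂=0.101, θ₃=0.038, ω₃=0.168
apply F[25]=-10.000 → step 26: x=0.896, v=0.350, θ₁=-1.428, ω₁=-4.327, θ₂=-0.121, ω₂=0.077, θ₃=0.041, ω₃=0.167
apply F[26]=-10.000 → step 27: x=0.900, v=0.063, θ₁=-1.517, ω₁=-4.509, θ₂=-0.120, ω₂=0.031, θ₃=0.044, ω₃=0.165
apply F[27]=-10.000 → step 28: x=0.898, v=-0.246, θ₁=-1.609, ω₁=-4.721, θ₂=-0.120, ω₂=-0.042, θ₃=0.048, ω₃=0.164
apply F[28]=-10.000 → step 29: x=0.890, v=-0.583, θ₁=-1.706, ω₁=-4.972, θ₂=-0.122, ω₂=-0.150, θ₃=0.051, ω₃=0.163
apply F[29]=-10.000 → step 30: x=0.875, v=-0.954, θ₁=-1.808, ω₁=-5.270, θ₂=-0.126, ω₂=-0.300, θ₃=0.054, ω₃=0.165
apply F[30]=-10.000 → step 31: x=0.852, v=-1.368, θ₁=-1.917, ω₁=-5.632, θ₂=-0.134, ω₂=-0.505, θ₃=0.057, ω₃=0.170
apply F[31]=-10.000 → step 32: x=0.820, v=-1.837, θ₁=-2.034, ω₁=-6.079, θ₂=-0.147, ω₂=-0.784, θ₃=0.061, ω₃=0.181
apply F[32]=-10.000 → step 33: x=0.778, v=-2.377, θ₁=-2.161, ω₁=-6.643, θ₂=-0.166, ω₂=-1.166, θ₃=0.065, ω₃=0.206
apply F[33]=-10.000 → step 34: x=0.724, v=-3.014, θ₁=-2.301, ω₁=-7.372, θ₂=-0.195, ω₂=-1.696, θ₃=0.069, ω₃=0.256
apply F[34]=-10.000 → step 35: x=0.656, v=-3.779, θ₁=-2.457, ω₁=-8.339, θ₂=-0.236, ω₂=-2.453, θ₃=0.075, ω₃=0.361
apply F[35]=-10.000 → step 36: x=0.572, v=-4.699, θ₁=-2.637, ω₁=-9.641, θ₂=-0.295, ω₂=-3.577, θ₃=0.085, ω₃=0.588
apply F[36]=-10.000 → step 37: x=0.467, v=-5.732, θ₁=-2.846, ω₁=-11.318, θ₂=-0.383, ω₂=-5.286, θ₃=0.101, ω₃=1.103
apply F[37]=+10.000 → step 38: x=0.349, v=-6.048, θ₁=-3.084, ω₁=-12.434, θ₂=-0.512, ω₂=-7.680, θ₃=0.133, ω₃=2.144
apply F[38]=+10.000 → step 39: x=0.231, v=-5.583, θ₁=-3.335, ω₁=-12.416, θ₂=-0.688, ω₂=-9.836, θ₃=0.187, ω₃=3.215
Max |angle| over trajectory = 3.335 rad = 191.1°.

Answer: 191.1°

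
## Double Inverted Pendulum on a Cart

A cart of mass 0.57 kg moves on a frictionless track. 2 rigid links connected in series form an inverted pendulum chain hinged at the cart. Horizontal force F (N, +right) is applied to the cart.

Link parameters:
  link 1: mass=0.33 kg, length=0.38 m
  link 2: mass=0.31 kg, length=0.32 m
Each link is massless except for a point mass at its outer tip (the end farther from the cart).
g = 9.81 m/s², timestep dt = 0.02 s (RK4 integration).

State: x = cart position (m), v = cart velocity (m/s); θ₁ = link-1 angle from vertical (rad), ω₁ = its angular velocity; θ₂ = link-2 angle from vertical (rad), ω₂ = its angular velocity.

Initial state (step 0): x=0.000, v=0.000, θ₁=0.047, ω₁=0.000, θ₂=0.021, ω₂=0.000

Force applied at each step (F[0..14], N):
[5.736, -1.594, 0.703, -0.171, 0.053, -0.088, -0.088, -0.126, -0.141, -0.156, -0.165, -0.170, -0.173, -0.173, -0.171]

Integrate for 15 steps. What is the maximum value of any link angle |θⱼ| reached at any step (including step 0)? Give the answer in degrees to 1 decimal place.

Answer: 2.7°

Derivation:
apply F[0]=+5.736 → step 1: x=0.002, v=0.191, θ₁=0.042, ω₁=-0.466, θ₂=0.021, ω₂=-0.030
apply F[1]=-1.594 → step 2: x=0.005, v=0.127, θ₁=0.035, ω₁=-0.269, θ₂=0.020, ω₂=-0.051
apply F[2]=+0.703 → step 3: x=0.008, v=0.144, θ₁=0.029, ω₁=-0.292, θ₂=0.019, ω₂=-0.067
apply F[3]=-0.171 → step 4: x=0.011, v=0.132, θ₁=0.024, ω₁=-0.243, θ₂=0.017, ω₂=-0.077
apply F[4]=+0.053 → step 5: x=0.013, v=0.129, θ₁=0.019, ω₁=-0.221, θ₂=0.016, ω₂=-0.084
apply F[5]=-0.088 → step 6: x=0.016, v=0.123, θ₁=0.015, ω₁=-0.193, θ₂=0.014, ω₂=-0.087
apply F[6]=-0.088 → step 7: x=0.018, v=0.116, θ₁=0.012, ω₁=-0.170, θ₂=0.012, ω₂=-0.087
apply F[7]=-0.126 → step 8: x=0.020, v=0.110, θ₁=0.009, ω₁=-0.148, θ₂=0.010, ω₂=-0.086
apply F[8]=-0.141 → step 9: x=0.022, v=0.103, θ₁=0.006, ω₁=-0.128, θ₂=0.009, ω₂=-0.083
apply F[9]=-0.156 → step 10: x=0.024, v=0.097, θ₁=0.003, ω₁=-0.110, θ₂=0.007, ω₂=-0.079
apply F[10]=-0.165 → step 11: x=0.026, v=0.091, θ₁=0.001, ω₁=-0.094, θ₂=0.006, ω₂=-0.074
apply F[11]=-0.170 → step 12: x=0.028, v=0.084, θ₁=-0.000, ω₁=-0.080, θ₂=0.004, ω₂=-0.069
apply F[12]=-0.173 → step 13: x=0.030, v=0.079, θ₁=-0.002, ω₁=-0.067, θ₂=0.003, ω₂=-0.064
apply F[13]=-0.173 → step 14: x=0.031, v=0.073, θ₁=-0.003, ω₁=-0.056, θ₂=0.002, ω₂=-0.058
apply F[14]=-0.171 → step 15: x=0.033, v=0.068, θ₁=-0.004, ω₁=-0.047, θ₂=0.001, ω₂=-0.053
Max |angle| over trajectory = 0.047 rad = 2.7°.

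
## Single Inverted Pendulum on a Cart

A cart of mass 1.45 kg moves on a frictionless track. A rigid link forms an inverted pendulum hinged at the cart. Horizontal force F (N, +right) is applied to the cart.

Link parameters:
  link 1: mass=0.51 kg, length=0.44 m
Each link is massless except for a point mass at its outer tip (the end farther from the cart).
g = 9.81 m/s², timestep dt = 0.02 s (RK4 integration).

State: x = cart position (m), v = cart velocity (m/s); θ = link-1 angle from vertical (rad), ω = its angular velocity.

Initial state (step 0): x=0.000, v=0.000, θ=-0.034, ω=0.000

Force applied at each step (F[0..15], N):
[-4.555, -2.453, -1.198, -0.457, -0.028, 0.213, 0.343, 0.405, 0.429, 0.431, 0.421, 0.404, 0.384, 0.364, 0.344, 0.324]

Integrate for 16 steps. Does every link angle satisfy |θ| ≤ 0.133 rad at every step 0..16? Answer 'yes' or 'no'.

Answer: yes

Derivation:
apply F[0]=-4.555 → step 1: x=-0.001, v=-0.060, θ=-0.033, ω=0.122
apply F[1]=-2.453 → step 2: x=-0.002, v=-0.092, θ=-0.030, ω=0.180
apply F[2]=-1.198 → step 3: x=-0.004, v=-0.107, θ=-0.026, ω=0.201
apply F[3]=-0.457 → step 4: x=-0.006, v=-0.111, θ=-0.022, ω=0.201
apply F[4]=-0.028 → step 5: x=-0.009, v=-0.110, θ=-0.018, ω=0.190
apply F[5]=+0.213 → step 6: x=-0.011, v=-0.106, θ=-0.014, ω=0.173
apply F[6]=+0.343 → step 7: x=-0.013, v=-0.101, θ=-0.011, ω=0.155
apply F[7]=+0.405 → step 8: x=-0.015, v=-0.095, θ=-0.008, ω=0.137
apply F[8]=+0.429 → step 9: x=-0.017, v=-0.088, θ=-0.006, ω=0.119
apply F[9]=+0.431 → step 10: x=-0.018, v=-0.082, θ=-0.003, ω=0.103
apply F[10]=+0.421 → step 11: x=-0.020, v=-0.076, θ=-0.002, ω=0.088
apply F[11]=+0.404 → step 12: x=-0.021, v=-0.070, θ=0.000, ω=0.075
apply F[12]=+0.384 → step 13: x=-0.023, v=-0.065, θ=0.001, ω=0.063
apply F[13]=+0.364 → step 14: x=-0.024, v=-0.060, θ=0.003, ω=0.053
apply F[14]=+0.344 → step 15: x=-0.025, v=-0.056, θ=0.004, ω=0.044
apply F[15]=+0.324 → step 16: x=-0.026, v=-0.051, θ=0.004, ω=0.037
Max |angle| over trajectory = 0.034 rad; bound = 0.133 → within bound.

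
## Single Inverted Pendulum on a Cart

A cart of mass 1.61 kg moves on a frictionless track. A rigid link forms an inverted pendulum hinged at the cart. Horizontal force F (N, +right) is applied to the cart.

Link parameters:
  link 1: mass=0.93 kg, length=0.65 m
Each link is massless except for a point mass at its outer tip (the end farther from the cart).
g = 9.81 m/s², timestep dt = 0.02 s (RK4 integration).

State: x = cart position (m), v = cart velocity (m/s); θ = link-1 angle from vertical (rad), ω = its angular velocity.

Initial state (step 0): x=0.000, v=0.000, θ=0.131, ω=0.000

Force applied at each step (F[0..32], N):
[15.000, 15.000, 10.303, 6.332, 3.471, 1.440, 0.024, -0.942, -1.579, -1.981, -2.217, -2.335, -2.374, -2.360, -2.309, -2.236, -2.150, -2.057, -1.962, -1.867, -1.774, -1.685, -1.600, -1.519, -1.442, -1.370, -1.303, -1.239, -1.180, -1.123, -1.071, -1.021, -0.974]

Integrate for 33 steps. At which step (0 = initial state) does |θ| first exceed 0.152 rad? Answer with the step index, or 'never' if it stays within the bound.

Answer: never

Derivation:
apply F[0]=+15.000 → step 1: x=0.002, v=0.170, θ=0.129, ω=-0.220
apply F[1]=+15.000 → step 2: x=0.007, v=0.341, θ=0.122, ω=-0.443
apply F[2]=+10.303 → step 3: x=0.015, v=0.455, θ=0.112, ω=-0.582
apply F[3]=+6.332 → step 4: x=0.025, v=0.522, θ=0.100, ω=-0.652
apply F[4]=+3.471 → step 5: x=0.035, v=0.554, θ=0.086, ω=-0.674
apply F[5]=+1.440 → step 6: x=0.046, v=0.564, θ=0.073, ω=-0.664
apply F[6]=+0.024 → step 7: x=0.058, v=0.557, θ=0.060, ω=-0.634
apply F[7]=-0.942 → step 8: x=0.069, v=0.539, θ=0.048, ω=-0.590
apply F[8]=-1.579 → step 9: x=0.079, v=0.515, θ=0.036, ω=-0.540
apply F[9]=-1.981 → step 10: x=0.089, v=0.487, θ=0.026, ω=-0.488
apply F[10]=-2.217 → step 11: x=0.099, v=0.457, θ=0.017, ω=-0.435
apply F[11]=-2.335 → step 12: x=0.107, v=0.426, θ=0.009, ω=-0.384
apply F[12]=-2.374 → step 13: x=0.116, v=0.396, θ=0.002, ω=-0.337
apply F[13]=-2.360 → step 14: x=0.123, v=0.367, θ=-0.005, ω=-0.292
apply F[14]=-2.309 → step 15: x=0.130, v=0.339, θ=-0.010, ω=-0.252
apply F[15]=-2.236 → step 16: x=0.137, v=0.313, θ=-0.015, ω=-0.215
apply F[16]=-2.150 → step 17: x=0.143, v=0.288, θ=-0.019, ω=-0.182
apply F[17]=-2.057 → step 18: x=0.148, v=0.265, θ=-0.022, ω=-0.152
apply F[18]=-1.962 → step 19: x=0.153, v=0.243, θ=-0.025, ω=-0.126
apply F[19]=-1.867 → step 20: x=0.158, v=0.223, θ=-0.027, ω=-0.103
apply F[20]=-1.774 → step 21: x=0.162, v=0.204, θ=-0.029, ω=-0.082
apply F[21]=-1.685 → step 22: x=0.166, v=0.187, θ=-0.030, ω=-0.064
apply F[22]=-1.600 → step 23: x=0.170, v=0.170, θ=-0.032, ω=-0.049
apply F[23]=-1.519 → step 24: x=0.173, v=0.155, θ=-0.032, ω=-0.035
apply F[24]=-1.442 → step 25: x=0.176, v=0.141, θ=-0.033, ω=-0.023
apply F[25]=-1.370 → step 26: x=0.179, v=0.128, θ=-0.033, ω=-0.013
apply F[26]=-1.303 → step 27: x=0.181, v=0.115, θ=-0.034, ω=-0.004
apply F[27]=-1.239 → step 28: x=0.183, v=0.104, θ=-0.034, ω=0.004
apply F[28]=-1.180 → step 29: x=0.185, v=0.093, θ=-0.033, ω=0.011
apply F[29]=-1.123 → step 30: x=0.187, v=0.083, θ=-0.033, ω=0.016
apply F[30]=-1.071 → step 31: x=0.189, v=0.073, θ=-0.033, ω=0.021
apply F[31]=-1.021 → step 32: x=0.190, v=0.064, θ=-0.032, ω=0.025
apply F[32]=-0.974 → step 33: x=0.191, v=0.055, θ=-0.032, ω=0.028
max |θ| = 0.131 ≤ 0.152 over all 34 states.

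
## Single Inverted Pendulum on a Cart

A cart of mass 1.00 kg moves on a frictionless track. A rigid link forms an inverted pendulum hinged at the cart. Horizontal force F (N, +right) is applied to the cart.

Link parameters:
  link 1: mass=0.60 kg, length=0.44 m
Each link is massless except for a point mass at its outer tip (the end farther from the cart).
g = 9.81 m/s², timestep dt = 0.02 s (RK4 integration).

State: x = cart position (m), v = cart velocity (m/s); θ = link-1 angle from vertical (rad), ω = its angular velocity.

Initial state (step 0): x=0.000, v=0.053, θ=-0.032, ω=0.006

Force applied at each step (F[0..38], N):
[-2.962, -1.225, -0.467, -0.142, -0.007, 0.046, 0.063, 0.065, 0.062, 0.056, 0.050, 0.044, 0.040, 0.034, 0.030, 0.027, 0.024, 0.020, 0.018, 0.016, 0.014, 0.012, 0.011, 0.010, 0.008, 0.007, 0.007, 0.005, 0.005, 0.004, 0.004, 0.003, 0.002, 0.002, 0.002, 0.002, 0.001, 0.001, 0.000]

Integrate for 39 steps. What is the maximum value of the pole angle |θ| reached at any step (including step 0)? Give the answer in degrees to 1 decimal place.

Answer: 1.8°

Derivation:
apply F[0]=-2.962 → step 1: x=0.001, v=-0.002, θ=-0.031, ω=0.118
apply F[1]=-1.225 → step 2: x=0.000, v=-0.024, θ=-0.028, ω=0.153
apply F[2]=-0.467 → step 3: x=-0.000, v=-0.030, θ=-0.025, ω=0.155
apply F[3]=-0.142 → step 4: x=-0.001, v=-0.030, θ=-0.022, ω=0.145
apply F[4]=-0.007 → step 5: x=-0.001, v=-0.028, θ=-0.019, ω=0.130
apply F[5]=+0.046 → step 6: x=-0.002, v=-0.025, θ=-0.017, ω=0.115
apply F[6]=+0.063 → step 7: x=-0.002, v=-0.021, θ=-0.015, ω=0.101
apply F[7]=+0.065 → step 8: x=-0.003, v=-0.018, θ=-0.013, ω=0.089
apply F[8]=+0.062 → step 9: x=-0.003, v=-0.016, θ=-0.011, ω=0.077
apply F[9]=+0.056 → step 10: x=-0.003, v=-0.014, θ=-0.010, ω=0.067
apply F[10]=+0.050 → step 11: x=-0.004, v=-0.011, θ=-0.008, ω=0.059
apply F[11]=+0.044 → step 12: x=-0.004, v=-0.010, θ=-0.007, ω=0.051
apply F[12]=+0.040 → step 13: x=-0.004, v=-0.008, θ=-0.006, ω=0.044
apply F[13]=+0.034 → step 14: x=-0.004, v=-0.007, θ=-0.005, ω=0.039
apply F[14]=+0.030 → step 15: x=-0.004, v=-0.005, θ=-0.005, ω=0.034
apply F[15]=+0.027 → step 16: x=-0.004, v=-0.004, θ=-0.004, ω=0.029
apply F[16]=+0.024 → step 17: x=-0.005, v=-0.003, θ=-0.004, ω=0.025
apply F[17]=+0.020 → step 18: x=-0.005, v=-0.003, θ=-0.003, ω=0.022
apply F[18]=+0.018 → step 19: x=-0.005, v=-0.002, θ=-0.003, ω=0.019
apply F[19]=+0.016 → step 20: x=-0.005, v=-0.001, θ=-0.002, ω=0.017
apply F[20]=+0.014 → step 21: x=-0.005, v=-0.001, θ=-0.002, ω=0.014
apply F[21]=+0.012 → step 22: x=-0.005, v=-0.000, θ=-0.002, ω=0.013
apply F[22]=+0.011 → step 23: x=-0.005, v=0.000, θ=-0.002, ω=0.011
apply F[23]=+0.010 → step 24: x=-0.005, v=0.000, θ=-0.001, ω=0.009
apply F[24]=+0.008 → step 25: x=-0.005, v=0.001, θ=-0.001, ω=0.008
apply F[25]=+0.007 → step 26: x=-0.005, v=0.001, θ=-0.001, ω=0.007
apply F[26]=+0.007 → step 27: x=-0.005, v=0.001, θ=-0.001, ω=0.006
apply F[27]=+0.005 → step 28: x=-0.005, v=0.001, θ=-0.001, ω=0.005
apply F[28]=+0.005 → step 29: x=-0.005, v=0.002, θ=-0.001, ω=0.005
apply F[29]=+0.004 → step 30: x=-0.005, v=0.002, θ=-0.001, ω=0.004
apply F[30]=+0.004 → step 31: x=-0.005, v=0.002, θ=-0.001, ω=0.003
apply F[31]=+0.003 → step 32: x=-0.005, v=0.002, θ=-0.000, ω=0.003
apply F[32]=+0.002 → step 33: x=-0.004, v=0.002, θ=-0.000, ω=0.003
apply F[33]=+0.002 → step 34: x=-0.004, v=0.002, θ=-0.000, ω=0.002
apply F[34]=+0.002 → step 35: x=-0.004, v=0.002, θ=-0.000, ω=0.002
apply F[35]=+0.002 → step 36: x=-0.004, v=0.002, θ=-0.000, ω=0.002
apply F[36]=+0.001 → step 37: x=-0.004, v=0.002, θ=-0.000, ω=0.001
apply F[37]=+0.001 → step 38: x=-0.004, v=0.002, θ=-0.000, ω=0.001
apply F[38]=+0.000 → step 39: x=-0.004, v=0.002, θ=-0.000, ω=0.001
Max |angle| over trajectory = 0.032 rad = 1.8°.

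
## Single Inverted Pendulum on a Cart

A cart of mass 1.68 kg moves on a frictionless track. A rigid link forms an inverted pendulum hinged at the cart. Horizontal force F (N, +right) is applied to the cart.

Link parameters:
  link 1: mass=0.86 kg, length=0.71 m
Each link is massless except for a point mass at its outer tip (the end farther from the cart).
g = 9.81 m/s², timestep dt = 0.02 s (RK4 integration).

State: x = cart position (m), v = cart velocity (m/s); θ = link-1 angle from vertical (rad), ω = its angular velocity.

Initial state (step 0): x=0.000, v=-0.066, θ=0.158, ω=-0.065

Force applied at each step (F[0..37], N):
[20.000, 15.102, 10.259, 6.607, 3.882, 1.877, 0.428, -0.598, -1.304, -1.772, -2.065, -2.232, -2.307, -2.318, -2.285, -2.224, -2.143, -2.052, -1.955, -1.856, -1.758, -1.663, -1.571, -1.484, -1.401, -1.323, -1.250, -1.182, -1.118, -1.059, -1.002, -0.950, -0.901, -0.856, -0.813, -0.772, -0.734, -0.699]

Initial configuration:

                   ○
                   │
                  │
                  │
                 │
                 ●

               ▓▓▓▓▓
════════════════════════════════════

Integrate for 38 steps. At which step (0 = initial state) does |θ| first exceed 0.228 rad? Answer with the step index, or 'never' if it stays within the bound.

Answer: never

Derivation:
apply F[0]=+20.000 → step 1: x=0.001, v=0.154, θ=0.154, ω=-0.328
apply F[1]=+15.102 → step 2: x=0.006, v=0.317, θ=0.146, ω=-0.514
apply F[2]=+10.259 → step 3: x=0.013, v=0.425, θ=0.134, ω=-0.625
apply F[3]=+6.607 → step 4: x=0.022, v=0.490, θ=0.121, ω=-0.682
apply F[4]=+3.882 → step 5: x=0.032, v=0.525, θ=0.107, ω=-0.699
apply F[5]=+1.877 → step 6: x=0.043, v=0.538, θ=0.094, ω=-0.689
apply F[6]=+0.428 → step 7: x=0.054, v=0.535, θ=0.080, ω=-0.661
apply F[7]=-0.598 → step 8: x=0.064, v=0.521, θ=0.067, ω=-0.621
apply F[8]=-1.304 → step 9: x=0.074, v=0.499, θ=0.055, ω=-0.573
apply F[9]=-1.772 → step 10: x=0.084, v=0.473, θ=0.044, ω=-0.523
apply F[10]=-2.065 → step 11: x=0.093, v=0.445, θ=0.034, ω=-0.472
apply F[11]=-2.232 → step 12: x=0.102, v=0.415, θ=0.025, ω=-0.423
apply F[12]=-2.307 → step 13: x=0.110, v=0.386, θ=0.017, ω=-0.375
apply F[13]=-2.318 → step 14: x=0.117, v=0.357, θ=0.010, ω=-0.330
apply F[14]=-2.285 → step 15: x=0.124, v=0.329, θ=0.004, ω=-0.289
apply F[15]=-2.224 → step 16: x=0.131, v=0.302, θ=-0.001, ω=-0.251
apply F[16]=-2.143 → step 17: x=0.136, v=0.277, θ=-0.006, ω=-0.217
apply F[17]=-2.052 → step 18: x=0.142, v=0.253, θ=-0.010, ω=-0.186
apply F[18]=-1.955 → step 19: x=0.146, v=0.231, θ=-0.013, ω=-0.158
apply F[19]=-1.856 → step 20: x=0.151, v=0.211, θ=-0.016, ω=-0.133
apply F[20]=-1.758 → step 21: x=0.155, v=0.191, θ=-0.019, ω=-0.110
apply F[21]=-1.663 → step 22: x=0.159, v=0.174, θ=-0.021, ω=-0.091
apply F[22]=-1.571 → step 23: x=0.162, v=0.157, θ=-0.022, ω=-0.073
apply F[23]=-1.484 → step 24: x=0.165, v=0.142, θ=-0.024, ω=-0.058
apply F[24]=-1.401 → step 25: x=0.168, v=0.127, θ=-0.025, ω=-0.045
apply F[25]=-1.323 → step 26: x=0.170, v=0.114, θ=-0.025, ω=-0.033
apply F[26]=-1.250 → step 27: x=0.172, v=0.102, θ=-0.026, ω=-0.023
apply F[27]=-1.182 → step 28: x=0.174, v=0.091, θ=-0.026, ω=-0.014
apply F[28]=-1.118 → step 29: x=0.176, v=0.080, θ=-0.026, ω=-0.006
apply F[29]=-1.059 → step 30: x=0.177, v=0.070, θ=-0.027, ω=0.000
apply F[30]=-1.002 → step 31: x=0.179, v=0.061, θ=-0.026, ω=0.006
apply F[31]=-0.950 → step 32: x=0.180, v=0.052, θ=-0.026, ω=0.011
apply F[32]=-0.901 → step 33: x=0.181, v=0.044, θ=-0.026, ω=0.015
apply F[33]=-0.856 → step 34: x=0.181, v=0.036, θ=-0.026, ω=0.019
apply F[34]=-0.813 → step 35: x=0.182, v=0.029, θ=-0.025, ω=0.022
apply F[35]=-0.772 → step 36: x=0.183, v=0.023, θ=-0.025, ω=0.024
apply F[36]=-0.734 → step 37: x=0.183, v=0.016, θ=-0.024, ω=0.026
apply F[37]=-0.699 → step 38: x=0.183, v=0.010, θ=-0.024, ω=0.028
max |θ| = 0.158 ≤ 0.228 over all 39 states.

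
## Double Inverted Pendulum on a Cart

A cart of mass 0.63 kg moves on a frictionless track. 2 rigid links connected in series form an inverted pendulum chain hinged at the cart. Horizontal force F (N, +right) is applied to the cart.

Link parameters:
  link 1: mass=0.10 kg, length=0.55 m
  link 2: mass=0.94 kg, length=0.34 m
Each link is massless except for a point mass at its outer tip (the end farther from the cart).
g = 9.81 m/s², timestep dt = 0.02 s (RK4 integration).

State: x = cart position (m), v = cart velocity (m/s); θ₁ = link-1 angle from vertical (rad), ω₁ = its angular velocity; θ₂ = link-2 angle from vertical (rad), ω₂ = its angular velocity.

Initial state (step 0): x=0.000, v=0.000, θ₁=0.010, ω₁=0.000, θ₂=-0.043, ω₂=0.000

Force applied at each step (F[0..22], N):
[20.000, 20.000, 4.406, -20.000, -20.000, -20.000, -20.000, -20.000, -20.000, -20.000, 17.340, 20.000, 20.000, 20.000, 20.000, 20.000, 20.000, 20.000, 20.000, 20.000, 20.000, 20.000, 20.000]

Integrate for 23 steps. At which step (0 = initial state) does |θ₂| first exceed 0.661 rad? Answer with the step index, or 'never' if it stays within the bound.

Answer: never

Derivation:
apply F[0]=+20.000 → step 1: x=0.006, v=0.633, θ₁=0.000, ω₁=-0.981, θ₂=-0.046, ω₂=-0.299
apply F[1]=+20.000 → step 2: x=0.025, v=1.271, θ₁=-0.030, ω₁=-2.044, θ₂=-0.054, ω₂=-0.481
apply F[2]=+4.406 → step 3: x=0.052, v=1.422, θ₁=-0.073, ω₁=-2.317, θ₂=-0.064, ω₂=-0.516
apply F[3]=-20.000 → step 4: x=0.075, v=0.820, θ₁=-0.110, ω₁=-1.349, θ₂=-0.073, ω₂=-0.357
apply F[4]=-20.000 → step 5: x=0.085, v=0.234, θ₁=-0.128, ω₁=-0.524, θ₂=-0.077, ω₂=-0.018
apply F[5]=-20.000 → step 6: x=0.084, v=-0.344, θ₁=-0.131, ω₁=0.229, θ₂=-0.074, ω₂=0.418
apply F[6]=-20.000 → step 7: x=0.071, v=-0.927, θ₁=-0.119, ω₁=0.983, θ₂=-0.061, ω₂=0.870
apply F[7]=-20.000 → step 8: x=0.047, v=-1.522, θ₁=-0.091, ω₁=1.809, θ₂=-0.039, ω₂=1.251
apply F[8]=-20.000 → step 9: x=0.010, v=-2.137, θ₁=-0.046, ω₁=2.774, θ₂=-0.012, ω₂=1.480
apply F[9]=-20.000 → step 10: x=-0.039, v=-2.770, θ₁=0.021, ω₁=3.891, θ₂=0.019, ω₂=1.529
apply F[10]=+17.340 → step 11: x=-0.089, v=-2.228, θ₁=0.089, ω₁=2.965, θ₂=0.049, ω₂=1.461
apply F[11]=+20.000 → step 12: x=-0.127, v=-1.627, θ₁=0.139, ω₁=2.084, θ₂=0.076, ω₂=1.168
apply F[12]=+20.000 → step 13: x=-0.154, v=-1.053, θ₁=0.174, ω₁=1.396, θ₂=0.094, ω₂=0.652
apply F[13]=+20.000 → step 14: x=-0.169, v=-0.498, θ₁=0.196, ω₁=0.859, θ₂=0.100, ω₂=-0.047
apply F[14]=+20.000 → step 15: x=-0.174, v=0.048, θ₁=0.209, ω₁=0.439, θ₂=0.091, ω₂=-0.912
apply F[15]=+20.000 → step 16: x=-0.167, v=0.595, θ₁=0.214, ω₁=0.103, θ₂=0.063, ω₂=-1.933
apply F[16]=+20.000 → step 17: x=-0.150, v=1.155, θ₁=0.213, ω₁=-0.212, θ₂=0.013, ω₂=-3.055
apply F[17]=+20.000 → step 18: x=-0.121, v=1.737, θ₁=0.205, ω₁=-0.615, θ₂=-0.059, ω₂=-4.140
apply F[18]=+20.000 → step 19: x=-0.080, v=2.340, θ₁=0.187, ω₁=-1.224, θ₂=-0.151, ω₂=-5.015
apply F[19]=+20.000 → step 20: x=-0.027, v=2.961, θ₁=0.154, ω₁=-2.114, θ₂=-0.257, ω₂=-5.548
apply F[20]=+20.000 → step 21: x=0.038, v=3.594, θ₁=0.100, ω₁=-3.314, θ₂=-0.370, ω₂=-5.641
apply F[21]=+20.000 → step 22: x=0.116, v=4.232, θ₁=0.019, ω₁=-4.855, θ₂=-0.479, ω₂=-5.134
apply F[22]=+20.000 → step 23: x=0.207, v=4.859, θ₁=-0.097, ω₁=-6.831, θ₂=-0.569, ω₂=-3.683
max |θ₂| = 0.569 ≤ 0.661 over all 24 states.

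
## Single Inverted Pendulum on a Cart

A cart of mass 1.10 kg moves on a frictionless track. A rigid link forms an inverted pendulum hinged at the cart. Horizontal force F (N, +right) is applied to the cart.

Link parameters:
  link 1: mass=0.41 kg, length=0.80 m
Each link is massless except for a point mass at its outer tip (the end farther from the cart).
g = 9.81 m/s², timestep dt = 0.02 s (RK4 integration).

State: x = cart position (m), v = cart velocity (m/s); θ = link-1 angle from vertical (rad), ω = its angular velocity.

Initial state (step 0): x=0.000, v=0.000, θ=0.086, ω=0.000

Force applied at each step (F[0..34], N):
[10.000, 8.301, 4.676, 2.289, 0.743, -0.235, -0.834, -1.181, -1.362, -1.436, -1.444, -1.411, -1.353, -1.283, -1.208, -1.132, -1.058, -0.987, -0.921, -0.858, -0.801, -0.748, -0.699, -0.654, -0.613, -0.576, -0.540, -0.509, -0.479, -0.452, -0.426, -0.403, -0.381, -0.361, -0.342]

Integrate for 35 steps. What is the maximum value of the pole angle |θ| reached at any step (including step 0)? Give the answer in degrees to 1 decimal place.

apply F[0]=+10.000 → step 1: x=0.002, v=0.175, θ=0.084, ω=-0.197
apply F[1]=+8.301 → step 2: x=0.007, v=0.320, θ=0.078, ω=-0.357
apply F[2]=+4.676 → step 3: x=0.014, v=0.399, θ=0.071, ω=-0.438
apply F[3]=+2.289 → step 4: x=0.022, v=0.436, θ=0.061, ω=-0.468
apply F[4]=+0.743 → step 5: x=0.031, v=0.446, θ=0.052, ω=-0.466
apply F[5]=-0.235 → step 6: x=0.040, v=0.438, θ=0.043, ω=-0.445
apply F[6]=-0.834 → step 7: x=0.048, v=0.420, θ=0.034, ω=-0.413
apply F[7]=-1.181 → step 8: x=0.057, v=0.396, θ=0.027, ω=-0.376
apply F[8]=-1.362 → step 9: x=0.064, v=0.370, θ=0.019, ω=-0.337
apply F[9]=-1.436 → step 10: x=0.071, v=0.343, θ=0.013, ω=-0.299
apply F[10]=-1.444 → step 11: x=0.078, v=0.316, θ=0.007, ω=-0.263
apply F[11]=-1.411 → step 12: x=0.084, v=0.290, θ=0.003, ω=-0.229
apply F[12]=-1.353 → step 13: x=0.090, v=0.265, θ=-0.002, ω=-0.198
apply F[13]=-1.283 → step 14: x=0.095, v=0.242, θ=-0.005, ω=-0.170
apply F[14]=-1.208 → step 15: x=0.099, v=0.220, θ=-0.009, ω=-0.145
apply F[15]=-1.132 → step 16: x=0.103, v=0.201, θ=-0.011, ω=-0.123
apply F[16]=-1.058 → step 17: x=0.107, v=0.182, θ=-0.013, ω=-0.103
apply F[17]=-0.987 → step 18: x=0.111, v=0.165, θ=-0.015, ω=-0.085
apply F[18]=-0.921 → step 19: x=0.114, v=0.150, θ=-0.017, ω=-0.070
apply F[19]=-0.858 → step 20: x=0.117, v=0.135, θ=-0.018, ω=-0.056
apply F[20]=-0.801 → step 21: x=0.119, v=0.122, θ=-0.019, ω=-0.044
apply F[21]=-0.748 → step 22: x=0.122, v=0.110, θ=-0.020, ω=-0.034
apply F[22]=-0.699 → step 23: x=0.124, v=0.099, θ=-0.020, ω=-0.025
apply F[23]=-0.654 → step 24: x=0.126, v=0.088, θ=-0.021, ω=-0.017
apply F[24]=-0.613 → step 25: x=0.127, v=0.079, θ=-0.021, ω=-0.010
apply F[25]=-0.576 → step 26: x=0.129, v=0.070, θ=-0.021, ω=-0.004
apply F[26]=-0.540 → step 27: x=0.130, v=0.062, θ=-0.021, ω=0.001
apply F[27]=-0.509 → step 28: x=0.131, v=0.054, θ=-0.021, ω=0.006
apply F[28]=-0.479 → step 29: x=0.132, v=0.047, θ=-0.021, ω=0.009
apply F[29]=-0.452 → step 30: x=0.133, v=0.040, θ=-0.021, ω=0.013
apply F[30]=-0.426 → step 31: x=0.134, v=0.034, θ=-0.021, ω=0.015
apply F[31]=-0.403 → step 32: x=0.135, v=0.028, θ=-0.020, ω=0.017
apply F[32]=-0.381 → step 33: x=0.135, v=0.023, θ=-0.020, ω=0.019
apply F[33]=-0.361 → step 34: x=0.135, v=0.017, θ=-0.020, ω=0.021
apply F[34]=-0.342 → step 35: x=0.136, v=0.013, θ=-0.019, ω=0.022
Max |angle| over trajectory = 0.086 rad = 4.9°.

Answer: 4.9°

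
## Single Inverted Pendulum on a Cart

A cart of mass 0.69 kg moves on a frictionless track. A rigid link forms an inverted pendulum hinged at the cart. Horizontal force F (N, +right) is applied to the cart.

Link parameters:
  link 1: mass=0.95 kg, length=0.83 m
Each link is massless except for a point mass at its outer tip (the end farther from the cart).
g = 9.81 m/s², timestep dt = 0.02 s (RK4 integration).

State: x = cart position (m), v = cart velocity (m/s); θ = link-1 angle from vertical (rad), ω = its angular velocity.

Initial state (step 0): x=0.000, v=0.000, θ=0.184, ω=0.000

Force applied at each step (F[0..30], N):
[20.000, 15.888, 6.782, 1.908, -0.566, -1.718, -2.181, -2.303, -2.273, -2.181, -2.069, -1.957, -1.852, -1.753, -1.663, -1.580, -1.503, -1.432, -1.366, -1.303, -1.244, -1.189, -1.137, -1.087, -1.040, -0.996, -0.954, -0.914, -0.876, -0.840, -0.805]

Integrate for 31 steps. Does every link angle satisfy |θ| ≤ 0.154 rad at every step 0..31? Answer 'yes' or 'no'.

apply F[0]=+20.000 → step 1: x=0.005, v=0.509, θ=0.178, ω=-0.560
apply F[1]=+15.888 → step 2: x=0.019, v=0.910, θ=0.163, ω=-0.997
apply F[2]=+6.782 → step 3: x=0.039, v=1.066, θ=0.141, ω=-1.145
apply F[3]=+1.908 → step 4: x=0.061, v=1.089, θ=0.119, ω=-1.143
apply F[4]=-0.566 → step 5: x=0.082, v=1.048, θ=0.097, ω=-1.068
apply F[5]=-1.718 → step 6: x=0.102, v=0.978, θ=0.076, ω=-0.964
apply F[6]=-2.181 → step 7: x=0.121, v=0.898, θ=0.058, ω=-0.852
apply F[7]=-2.303 → step 8: x=0.138, v=0.819, θ=0.042, ω=-0.745
apply F[8]=-2.273 → step 9: x=0.154, v=0.744, θ=0.028, ω=-0.647
apply F[9]=-2.181 → step 10: x=0.168, v=0.675, θ=0.016, ω=-0.559
apply F[10]=-2.069 → step 11: x=0.181, v=0.612, θ=0.006, ω=-0.480
apply F[11]=-1.957 → step 12: x=0.192, v=0.555, θ=-0.003, ω=-0.411
apply F[12]=-1.852 → step 13: x=0.203, v=0.504, θ=-0.011, ω=-0.351
apply F[13]=-1.753 → step 14: x=0.213, v=0.457, θ=-0.017, ω=-0.297
apply F[14]=-1.663 → step 15: x=0.221, v=0.414, θ=-0.023, ω=-0.250
apply F[15]=-1.580 → step 16: x=0.229, v=0.375, θ=-0.027, ω=-0.209
apply F[16]=-1.503 → step 17: x=0.236, v=0.339, θ=-0.031, ω=-0.173
apply F[17]=-1.432 → step 18: x=0.243, v=0.306, θ=-0.034, ω=-0.142
apply F[18]=-1.366 → step 19: x=0.249, v=0.277, θ=-0.037, ω=-0.114
apply F[19]=-1.303 → step 20: x=0.254, v=0.249, θ=-0.039, ω=-0.090
apply F[20]=-1.244 → step 21: x=0.259, v=0.224, θ=-0.040, ω=-0.069
apply F[21]=-1.189 → step 22: x=0.263, v=0.200, θ=-0.042, ω=-0.050
apply F[22]=-1.137 → step 23: x=0.267, v=0.179, θ=-0.042, ω=-0.034
apply F[23]=-1.087 → step 24: x=0.270, v=0.159, θ=-0.043, ω=-0.021
apply F[24]=-1.040 → step 25: x=0.273, v=0.140, θ=-0.043, ω=-0.009
apply F[25]=-0.996 → step 26: x=0.276, v=0.123, θ=-0.043, ω=0.002
apply F[26]=-0.954 → step 27: x=0.278, v=0.107, θ=-0.043, ω=0.011
apply F[27]=-0.914 → step 28: x=0.280, v=0.093, θ=-0.043, ω=0.018
apply F[28]=-0.876 → step 29: x=0.282, v=0.079, θ=-0.043, ω=0.025
apply F[29]=-0.840 → step 30: x=0.283, v=0.066, θ=-0.042, ω=0.030
apply F[30]=-0.805 → step 31: x=0.284, v=0.054, θ=-0.041, ω=0.035
Max |angle| over trajectory = 0.184 rad; bound = 0.154 → exceeded.

Answer: no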